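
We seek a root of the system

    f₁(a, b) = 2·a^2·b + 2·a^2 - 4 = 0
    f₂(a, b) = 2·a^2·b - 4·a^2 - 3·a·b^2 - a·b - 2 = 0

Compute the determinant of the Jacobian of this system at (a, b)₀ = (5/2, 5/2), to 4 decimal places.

-759.3750

J = [[4·a·b + 4·a, 2·a^2], [4·a·b - 8·a - 3·b^2 - b, 2·a^2 - 6·a·b - a]].
At the point, J = [[35.0000, 12.5000], [-16.2500, -27.5000]].
det J = -759.3750.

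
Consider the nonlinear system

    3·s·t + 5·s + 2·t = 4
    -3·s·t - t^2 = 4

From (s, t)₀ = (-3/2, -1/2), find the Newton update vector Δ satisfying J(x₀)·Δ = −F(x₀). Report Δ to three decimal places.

At (-3/2, -1/2): F = (-10.250, -6.500).
Jacobian J = [[3·t + 5, 3·s + 2], [-3·t, -3·s - 2·t]].
At the point, J = [[3.500, -2.500], [1.500, 5.500]] (det J = 23.000).
Solving J·Δ = −F gives Δ = (3.158, 0.321).

(3.158, 0.321)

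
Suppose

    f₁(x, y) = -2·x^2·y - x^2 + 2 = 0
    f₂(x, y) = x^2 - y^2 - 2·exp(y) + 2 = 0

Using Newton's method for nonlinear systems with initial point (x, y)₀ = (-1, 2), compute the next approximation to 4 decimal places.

(-0.8708, 1.1460)

At (-1, 2): F = (-3.0000, -15.778112).
Jacobian J = [[-4·x·y - 2·x, -2·x^2], [2·x, -2·y - 2·exp(y)]].
At the point, J = [[10.0000, -2.0000], [-2.0000, -18.778112]] (det J = -191.781122).
Solving J·Δ = −F gives Δ = (0.1292, -0.8540).
Then the next iterate is (x, y)₁ = (-0.8708, 1.1460).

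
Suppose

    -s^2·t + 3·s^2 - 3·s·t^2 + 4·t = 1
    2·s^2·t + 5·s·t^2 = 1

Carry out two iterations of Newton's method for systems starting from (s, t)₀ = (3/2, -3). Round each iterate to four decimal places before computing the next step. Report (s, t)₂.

(1.4594, -1.0554)

At (3/2, -3): F = (-40.0000, 53.0000).
Jacobian J = [[-2·s·t + 6·s - 3·t^2, -s^2 - 6·s·t + 4], [4·s·t + 5·t^2, 2·s^2 + 10·s·t]].
At the point, J = [[-9.0000, 28.7500], [27.0000, -40.5000]] (det J = -411.7500).
Solving J·Δ = −F gives Δ = (0.2338, 1.4645).
Then the next iterate is (s, t)₁ = (1.7338, -1.5355).
Round to (1.7338, -1.5355) and repeat: F = (-5.771658, 10.207806), J = [[8.654019, 16.967437], [1.139802, -20.610374]].
Δ = (-0.2744, 0.4801), so (s, t)₂ = (1.4594, -1.0554).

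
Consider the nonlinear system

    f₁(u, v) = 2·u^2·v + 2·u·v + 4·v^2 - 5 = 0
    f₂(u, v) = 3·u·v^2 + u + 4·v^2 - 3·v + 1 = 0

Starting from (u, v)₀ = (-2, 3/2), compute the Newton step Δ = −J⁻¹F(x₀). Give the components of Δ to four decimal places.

(1.6279, 0.2907)

At (-2, 3/2): F = (10.0000, -10.0000).
Jacobian J = [[4·u·v + 2·v, 2·u^2 + 2·u + 8·v], [3·v^2 + 1, 6·u·v + 8·v - 3]].
At the point, J = [[-9.0000, 16.0000], [7.7500, -9.0000]] (det J = -43.0000).
Solving J·Δ = −F gives Δ = (1.6279, 0.2907).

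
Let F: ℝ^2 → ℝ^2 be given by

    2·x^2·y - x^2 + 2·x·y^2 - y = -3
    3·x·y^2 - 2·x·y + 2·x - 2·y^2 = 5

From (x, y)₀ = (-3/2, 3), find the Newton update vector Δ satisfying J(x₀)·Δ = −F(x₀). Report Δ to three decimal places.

At (-3/2, 3): F = (-15.750, -57.500).
Jacobian J = [[4·x·y - 2·x + 2·y^2, 2·x^2 + 4·x·y - 1], [3·y^2 - 2·y + 2, 6·x·y - 2·x - 4·y]].
At the point, J = [[3.000, -14.500], [23.000, -36.000]] (det J = 225.500).
Solving J·Δ = −F gives Δ = (1.183, -0.841).

(1.183, -0.841)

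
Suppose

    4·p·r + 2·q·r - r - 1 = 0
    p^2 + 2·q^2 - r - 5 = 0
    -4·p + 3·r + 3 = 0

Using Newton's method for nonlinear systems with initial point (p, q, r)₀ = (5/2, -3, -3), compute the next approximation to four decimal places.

(2.2500, -1.6667, 2.0000)

At (5/2, -3, -3): F = (-10.0000, 22.2500, -16.0000).
Jacobian J = [[4·r, 2·r, 4·p + 2·q - 1], [2·p, 4·q, -1], [-4, 0, 3]].
At the point, J = [[-12.0000, -6.0000, 3.0000], [5.0000, -12.0000, -1.0000], [-4.0000, 0.0000, 3.0000]] (det J = 354.0000).
Solving J·Δ = −F gives Δ = (-0.2500, 1.3333, 5.0000).
Then the next iterate is (p, q, r)₁ = (2.2500, -1.6667, 2.0000).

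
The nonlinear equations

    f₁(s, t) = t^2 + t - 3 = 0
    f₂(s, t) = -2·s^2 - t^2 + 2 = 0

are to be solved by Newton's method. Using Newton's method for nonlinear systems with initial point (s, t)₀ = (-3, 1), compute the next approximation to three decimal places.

At (-3, 1): F = (-1.000, -17.000).
Jacobian J = [[0, 2·t + 1], [-4·s, -2·t]].
At the point, J = [[0.000, 3.000], [12.000, -2.000]] (det J = -36.000).
Solving J·Δ = −F gives Δ = (1.472, 0.333).
Then the next iterate is (s, t)₁ = (-1.528, 1.333).

(-1.528, 1.333)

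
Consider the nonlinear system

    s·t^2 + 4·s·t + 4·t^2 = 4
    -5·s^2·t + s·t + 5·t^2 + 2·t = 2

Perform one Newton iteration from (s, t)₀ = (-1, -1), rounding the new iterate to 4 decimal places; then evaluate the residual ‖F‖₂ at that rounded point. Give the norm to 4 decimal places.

1.6717

At (-1, -1): F = (3.0000, 7.0000).
Jacobian J = [[t^2 + 4·t, 2·s·t + 4·s + 8·t], [-10·s·t + t, -5·s^2 + s + 10·t + 2]].
At the point, J = [[-3.0000, -10.0000], [-11.0000, -14.0000]] (det J = -68.0000).
Solving J·Δ = −F gives Δ = (0.4118, 0.1765).
Then the next iterate is (s, t)₁ = (-0.5882, -0.8235).
Re-evaluating at (-0.5882, -0.8235): F = (0.251251, 1.652713), so ‖F‖₂ = 1.6717.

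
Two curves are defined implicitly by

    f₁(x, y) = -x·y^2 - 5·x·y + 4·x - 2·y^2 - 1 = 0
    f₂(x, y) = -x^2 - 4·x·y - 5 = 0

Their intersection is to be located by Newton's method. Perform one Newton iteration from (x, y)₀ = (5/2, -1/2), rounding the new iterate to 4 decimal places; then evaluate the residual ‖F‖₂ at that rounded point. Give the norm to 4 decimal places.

4.5621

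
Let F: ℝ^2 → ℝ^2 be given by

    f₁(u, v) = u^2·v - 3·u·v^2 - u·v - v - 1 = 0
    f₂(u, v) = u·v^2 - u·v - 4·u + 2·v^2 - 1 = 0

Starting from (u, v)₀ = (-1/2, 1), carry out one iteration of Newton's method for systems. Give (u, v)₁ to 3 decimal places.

(-1.635, -1.154)

At (-1/2, 1): F = (0.250, 3.000).
Jacobian J = [[2·u·v - 3·v^2 - v, u^2 - 6·u·v - u - 1], [v^2 - v - 4, 2·u·v - u + 4·v]].
At the point, J = [[-5.000, 2.750], [-4.000, 3.500]] (det J = -6.500).
Solving J·Δ = −F gives Δ = (-1.135, -2.154).
Then the next iterate is (u, v)₁ = (-1.635, -1.154).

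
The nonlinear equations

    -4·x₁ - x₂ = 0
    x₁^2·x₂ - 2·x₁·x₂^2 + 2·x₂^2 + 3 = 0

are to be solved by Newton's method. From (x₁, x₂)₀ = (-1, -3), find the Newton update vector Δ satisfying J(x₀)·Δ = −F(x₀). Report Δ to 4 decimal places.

(1.5625, 0.7500)

At (-1, -3): F = (7.0000, 36.0000).
Jacobian J = [[-4, -1], [2·x₁·x₂ - 2·x₂^2, x₁^2 - 4·x₁·x₂ + 4·x₂]].
At the point, J = [[-4.0000, -1.0000], [-12.0000, -23.0000]] (det J = 80.0000).
Solving J·Δ = −F gives Δ = (1.5625, 0.7500).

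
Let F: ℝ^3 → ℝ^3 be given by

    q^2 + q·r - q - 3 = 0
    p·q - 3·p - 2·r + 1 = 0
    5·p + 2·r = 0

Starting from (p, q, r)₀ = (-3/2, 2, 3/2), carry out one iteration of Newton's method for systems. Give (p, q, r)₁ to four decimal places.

At (-3/2, 2, 3/2): F = (2.0000, -0.5000, -4.5000).
Jacobian J = [[0, 2·q + r - 1, q], [q - 3, p, -2], [5, 0, 2]].
At the point, J = [[0.0000, 4.5000, 2.0000], [-1.0000, -1.5000, -2.0000], [5.0000, 0.0000, 2.0000]] (det J = -21.0000).
Solving J·Δ = −F gives Δ = (1.2143, -0.0952, -0.7857).
Then the next iterate is (p, q, r)₁ = (-0.2857, 1.9048, 0.7143).

(-0.2857, 1.9048, 0.7143)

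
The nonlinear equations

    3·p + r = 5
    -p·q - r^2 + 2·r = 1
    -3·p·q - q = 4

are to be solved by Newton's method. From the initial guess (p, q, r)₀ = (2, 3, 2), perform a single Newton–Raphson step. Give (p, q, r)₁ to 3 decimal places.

At (2, 3, 2): F = (3.000, -7.000, -25.000).
Jacobian J = [[3, 0, 1], [-q, -p, -2·r + 2], [-3·q, -3·p - 1, 0]].
At the point, J = [[3.000, 0.000, 1.000], [-3.000, -2.000, -2.000], [-9.000, -7.000, 0.000]] (det J = -39.000).
Solving J·Δ = −F gives Δ = (-1.103, -2.154, 0.308).
Then the next iterate is (p, q, r)₁ = (0.897, 0.846, 2.308).

(0.897, 0.846, 2.308)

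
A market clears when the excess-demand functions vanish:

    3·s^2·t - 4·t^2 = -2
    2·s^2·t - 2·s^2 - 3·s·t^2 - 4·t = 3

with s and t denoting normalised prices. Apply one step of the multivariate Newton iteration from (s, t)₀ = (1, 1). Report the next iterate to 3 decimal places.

(0.079, 0.095)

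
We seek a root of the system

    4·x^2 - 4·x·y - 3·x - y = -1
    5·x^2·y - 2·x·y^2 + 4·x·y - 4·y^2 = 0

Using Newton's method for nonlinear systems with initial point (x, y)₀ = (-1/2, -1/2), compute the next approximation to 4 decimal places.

At (-1/2, -1/2): F = (3.0000, -0.3750).
Jacobian J = [[8·x - 4·y - 3, -4·x - 1], [10·x·y - 2·y^2 + 4·y, 5·x^2 - 4·x·y + 4·x - 8·y]].
At the point, J = [[-5.0000, 1.0000], [0.0000, 2.2500]] (det J = -11.2500).
Solving J·Δ = −F gives Δ = (0.6333, 0.1667).
Then the next iterate is (x, y)₁ = (0.1333, -0.3333).

(0.1333, -0.3333)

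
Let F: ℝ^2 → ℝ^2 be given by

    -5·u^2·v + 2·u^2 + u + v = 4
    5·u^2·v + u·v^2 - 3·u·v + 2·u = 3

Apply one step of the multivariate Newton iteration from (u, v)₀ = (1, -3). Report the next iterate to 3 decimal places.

At (1, -3): F = (11.000, 2.000).
Jacobian J = [[-10·u·v + 4·u + 1, -5·u^2 + 1], [10·u·v + v^2 - 3·v + 2, 5·u^2 + 2·u·v - 3·u]].
At the point, J = [[35.000, -4.000], [-10.000, -4.000]] (det J = -180.000).
Solving J·Δ = −F gives Δ = (-0.200, 1.000).
Then the next iterate is (u, v)₁ = (0.800, -2.000).

(0.800, -2.000)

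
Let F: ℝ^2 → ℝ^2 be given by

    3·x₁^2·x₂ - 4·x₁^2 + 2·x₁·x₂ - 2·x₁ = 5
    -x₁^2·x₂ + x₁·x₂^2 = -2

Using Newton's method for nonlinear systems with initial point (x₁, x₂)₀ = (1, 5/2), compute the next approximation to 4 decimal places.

At (1, 5/2): F = (1.5000, 5.7500).
Jacobian J = [[6·x₁·x₂ - 8·x₁ + 2·x₂ - 2, 3·x₁^2 + 2·x₁], [-2·x₁·x₂ + x₂^2, -x₁^2 + 2·x₁·x₂]].
At the point, J = [[10.0000, 5.0000], [1.2500, 4.0000]] (det J = 33.7500).
Solving J·Δ = −F gives Δ = (0.6741, -1.6481).
Then the next iterate is (x₁, x₂)₁ = (1.6741, 0.8519).

(1.6741, 0.8519)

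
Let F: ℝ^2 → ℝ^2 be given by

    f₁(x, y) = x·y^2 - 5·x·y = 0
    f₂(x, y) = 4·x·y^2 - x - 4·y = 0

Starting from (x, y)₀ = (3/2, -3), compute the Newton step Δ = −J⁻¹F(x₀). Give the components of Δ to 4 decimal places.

At (3/2, -3): F = (36.0000, 64.5000).
Jacobian J = [[y^2 - 5·y, 2·x·y - 5·x], [4·y^2 - 1, 8·x·y - 4]].
At the point, J = [[24.0000, -16.5000], [35.0000, -40.0000]] (det J = -382.5000).
Solving J·Δ = −F gives Δ = (-0.9824, 0.7529).

(-0.9824, 0.7529)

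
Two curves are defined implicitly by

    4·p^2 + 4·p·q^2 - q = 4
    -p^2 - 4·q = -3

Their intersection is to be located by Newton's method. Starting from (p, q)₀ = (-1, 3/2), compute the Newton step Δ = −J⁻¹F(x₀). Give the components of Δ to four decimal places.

(0.4545, -0.7727)

At (-1, 3/2): F = (-10.5000, -4.0000).
Jacobian J = [[8·p + 4·q^2, 8·p·q - 1], [-2·p, -4]].
At the point, J = [[1.0000, -13.0000], [2.0000, -4.0000]] (det J = 22.0000).
Solving J·Δ = −F gives Δ = (0.4545, -0.7727).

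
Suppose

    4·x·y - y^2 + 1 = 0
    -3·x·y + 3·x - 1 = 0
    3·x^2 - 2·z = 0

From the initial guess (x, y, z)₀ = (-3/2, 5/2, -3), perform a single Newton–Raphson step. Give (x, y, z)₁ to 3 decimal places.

At (-3/2, 5/2, -3): F = (-20.250, 5.750, 12.750).
Jacobian J = [[4·y, 4·x - 2·y, 0], [-3·y + 3, -3·x, 0], [6·x, 0, -2]].
At the point, J = [[10.000, -11.000, 0.000], [-4.500, 4.500, 0.000], [-9.000, 0.000, -2.000]] (det J = 9.000).
Solving J·Δ = −F gives Δ = (-6.194, -7.472, 34.250).
Then the next iterate is (x, y, z)₁ = (-7.694, -4.972, 31.250).

(-7.694, -4.972, 31.250)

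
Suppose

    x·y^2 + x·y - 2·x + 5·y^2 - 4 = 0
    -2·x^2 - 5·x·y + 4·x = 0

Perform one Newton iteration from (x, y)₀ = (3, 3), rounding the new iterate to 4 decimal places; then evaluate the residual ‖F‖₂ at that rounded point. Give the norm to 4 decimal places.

At (3, 3): F = (71.0000, -51.0000).
Jacobian J = [[y^2 + y - 2, 2·x·y + x + 10·y], [-4·x - 5·y + 4, -5·x]].
At the point, J = [[10.0000, 51.0000], [-23.0000, -15.0000]] (det J = 1023.0000).
Solving J·Δ = −F gives Δ = (-1.5015, -1.0978).
Then the next iterate is (x, y)₁ = (1.4985, 1.9022).
Re-evaluating at (1.4985, 1.9022): F = (19.367391, -12.749238), so ‖F‖₂ = 23.1870.

23.1870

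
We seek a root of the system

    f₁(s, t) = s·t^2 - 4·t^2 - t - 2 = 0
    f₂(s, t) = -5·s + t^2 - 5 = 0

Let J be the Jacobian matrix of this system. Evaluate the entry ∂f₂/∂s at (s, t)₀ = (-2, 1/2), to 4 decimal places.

-5.0000

∂f₂/∂s = -5.
At (-2, 1/2) this is -5.0000.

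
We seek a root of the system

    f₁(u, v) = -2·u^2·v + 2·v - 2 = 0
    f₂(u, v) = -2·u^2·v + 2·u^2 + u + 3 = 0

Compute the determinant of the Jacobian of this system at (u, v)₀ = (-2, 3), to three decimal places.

J = [[-4·u·v, -2·u^2 + 2], [-4·u·v + 4·u + 1, -2·u^2]].
At the point, J = [[24.000, -6.000], [17.000, -8.000]].
det J = -90.000.

-90.000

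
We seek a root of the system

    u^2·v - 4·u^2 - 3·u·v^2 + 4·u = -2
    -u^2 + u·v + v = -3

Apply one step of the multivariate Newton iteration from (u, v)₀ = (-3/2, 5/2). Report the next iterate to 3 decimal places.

(-1.485, 1.668)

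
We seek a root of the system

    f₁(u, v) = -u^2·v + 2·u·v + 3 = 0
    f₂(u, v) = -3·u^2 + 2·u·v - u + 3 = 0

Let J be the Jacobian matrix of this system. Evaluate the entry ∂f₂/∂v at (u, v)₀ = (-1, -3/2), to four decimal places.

∂f₂/∂v = 2·u.
At (-1, -3/2) this is -2.0000.

-2.0000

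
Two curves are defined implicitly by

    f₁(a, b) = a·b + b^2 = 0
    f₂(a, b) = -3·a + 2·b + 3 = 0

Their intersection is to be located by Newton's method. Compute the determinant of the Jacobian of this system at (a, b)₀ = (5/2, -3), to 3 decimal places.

J = [[b, a + 2·b], [-3, 2]].
At the point, J = [[-3.000, -3.500], [-3.000, 2.000]].
det J = -16.500.

-16.500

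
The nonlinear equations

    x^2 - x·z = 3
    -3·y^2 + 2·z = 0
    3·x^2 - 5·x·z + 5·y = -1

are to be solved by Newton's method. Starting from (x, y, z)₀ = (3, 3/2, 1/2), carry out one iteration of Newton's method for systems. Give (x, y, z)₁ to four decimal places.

At (3, 3/2, 1/2): F = (4.5000, -5.7500, 28.0000).
Jacobian J = [[2·x - z, 0, -x], [0, -6·y, 2], [6·x - 5·z, 5, -5·x]].
At the point, J = [[5.5000, 0.0000, -3.0000], [0.0000, -9.0000, 2.0000], [15.5000, 5.0000, -15.0000]] (det J = 269.0000).
Solving J·Δ = −F gives Δ = (0.3987, -0.1431, 2.2309).
Then the next iterate is (x, y, z)₁ = (3.3987, 1.3569, 2.7309).

(3.3987, 1.3569, 2.7309)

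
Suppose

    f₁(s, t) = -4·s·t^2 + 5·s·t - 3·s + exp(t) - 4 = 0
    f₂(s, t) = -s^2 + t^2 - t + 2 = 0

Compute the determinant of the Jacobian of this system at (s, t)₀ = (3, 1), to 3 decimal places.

J = [[-4·t^2 + 5·t - 3, -8·s·t + 5·s + exp(t)], [-2·s, 2·t - 1]].
At the point, J = [[-2.000, -6.28172], [-6.000, 1.000]].
det J = -39.690.

-39.690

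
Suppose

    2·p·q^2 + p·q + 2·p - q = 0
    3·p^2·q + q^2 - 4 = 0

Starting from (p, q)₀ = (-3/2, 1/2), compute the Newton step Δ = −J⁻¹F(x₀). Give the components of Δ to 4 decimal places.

(-27.2083, -15.7500)

At (-3/2, 1/2): F = (-5.0000, -0.3750).
Jacobian J = [[2·q^2 + q + 2, 4·p·q + p - 1], [6·p·q, 3·p^2 + 2·q]].
At the point, J = [[3.0000, -5.5000], [-4.5000, 7.7500]] (det J = -1.5000).
Solving J·Δ = −F gives Δ = (-27.2083, -15.7500).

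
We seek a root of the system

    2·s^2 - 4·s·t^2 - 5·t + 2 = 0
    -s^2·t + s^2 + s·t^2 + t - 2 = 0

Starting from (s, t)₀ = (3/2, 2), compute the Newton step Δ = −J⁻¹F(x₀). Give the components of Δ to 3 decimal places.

At (3/2, 2): F = (-27.500, 3.750).
Jacobian J = [[4·s - 4·t^2, -8·s·t - 5], [-2·s·t + 2·s + t^2, -s^2 + 2·s·t + 1]].
At the point, J = [[-10.000, -29.000], [1.000, 4.750]] (det J = -18.500).
Solving J·Δ = −F gives Δ = (-1.182, -0.541).

(-1.182, -0.541)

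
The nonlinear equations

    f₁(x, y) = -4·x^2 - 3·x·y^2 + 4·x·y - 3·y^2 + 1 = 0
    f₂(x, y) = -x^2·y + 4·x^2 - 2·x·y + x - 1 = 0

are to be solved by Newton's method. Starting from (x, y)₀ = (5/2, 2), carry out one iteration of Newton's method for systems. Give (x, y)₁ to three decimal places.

At (5/2, 2): F = (-46.000, 4.000).
Jacobian J = [[-8·x - 3·y^2 + 4·y, -6·x·y + 4·x - 6·y], [-2·x·y + 8·x - 2·y + 1, -x^2 - 2·x]].
At the point, J = [[-24.000, -32.000], [7.000, -11.250]] (det J = 494.000).
Solving J·Δ = −F gives Δ = (-1.307, -0.457).
Then the next iterate is (x, y)₁ = (1.193, 1.543).

(1.193, 1.543)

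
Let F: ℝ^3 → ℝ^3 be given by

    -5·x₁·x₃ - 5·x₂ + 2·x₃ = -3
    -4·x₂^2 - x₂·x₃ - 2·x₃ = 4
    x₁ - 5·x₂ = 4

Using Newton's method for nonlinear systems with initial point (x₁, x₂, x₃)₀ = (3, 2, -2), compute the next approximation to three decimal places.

(4.718, 0.144, 1.497)

At (3, 2, -2): F = (19.000, -12.000, -11.000).
Jacobian J = [[-5·x₃, -5, -5·x₁ + 2], [0, -8·x₂ - x₃, -x₂ - 2], [1, -5, 0]].
At the point, J = [[10.000, -5.000, -13.000], [0.000, -14.000, -4.000], [1.000, -5.000, 0.000]] (det J = -362.000).
Solving J·Δ = −F gives Δ = (1.718, -1.856, 3.497).
Then the next iterate is (x₁, x₂, x₃)₁ = (4.718, 0.144, 1.497).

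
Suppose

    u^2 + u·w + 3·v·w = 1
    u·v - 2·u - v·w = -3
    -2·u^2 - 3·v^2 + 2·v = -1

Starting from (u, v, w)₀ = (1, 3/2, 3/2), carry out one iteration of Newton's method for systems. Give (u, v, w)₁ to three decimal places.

At (1, 3/2, 3/2): F = (8.250, 0.250, -4.750).
Jacobian J = [[2·u + w, 3·w, u + 3·v], [v - 2, u - w, -v], [-4·u, -6·v + 2, 0]].
At the point, J = [[3.500, 4.500, 5.500], [-0.500, -0.500, -1.500], [-4.000, -7.000, 0.000]] (det J = -1.500).
Solving J·Δ = −F gives Δ = (-51.500, 28.750, 7.750).
Then the next iterate is (u, v, w)₁ = (-50.500, 30.250, 9.250).

(-50.500, 30.250, 9.250)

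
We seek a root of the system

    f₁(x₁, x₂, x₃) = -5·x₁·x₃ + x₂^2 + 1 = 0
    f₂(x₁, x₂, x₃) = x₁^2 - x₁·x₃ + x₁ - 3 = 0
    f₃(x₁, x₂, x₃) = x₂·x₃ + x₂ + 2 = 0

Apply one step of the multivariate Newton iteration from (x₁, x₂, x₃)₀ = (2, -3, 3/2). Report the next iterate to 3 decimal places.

At (2, -3, 3/2): F = (-5.000, 0.000, -5.500).
Jacobian J = [[-5·x₃, 2·x₂, -5·x₁], [2·x₁ - x₃ + 1, 0, -x₁], [0, x₃ + 1, x₂]].
At the point, J = [[-7.500, -6.000, -10.000], [3.500, 0.000, -2.000], [0.000, 2.500, -3.000]] (det J = -188.000).
Solving J·Δ = −F gives Δ = (-0.484, 1.184, -0.847).
Then the next iterate is (x₁, x₂, x₃)₁ = (1.516, -1.816, 0.653).

(1.516, -1.816, 0.653)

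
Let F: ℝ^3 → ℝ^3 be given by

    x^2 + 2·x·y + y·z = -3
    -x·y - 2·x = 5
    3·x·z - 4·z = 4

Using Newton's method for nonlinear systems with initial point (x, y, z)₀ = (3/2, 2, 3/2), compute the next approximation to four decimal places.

(1.2500, -4.6667, 10.2500)

At (3/2, 2, 3/2): F = (14.2500, -11.0000, -3.2500).
Jacobian J = [[2·x + 2·y, 2·x + z, y], [-y - 2, -x, 0], [3·z, 0, 3·x - 4]].
At the point, J = [[7.0000, 4.5000, 2.0000], [-4.0000, -1.5000, 0.0000], [4.5000, 0.0000, 0.5000]] (det J = 17.2500).
Solving J·Δ = −F gives Δ = (-0.2500, -6.6667, 8.7500).
Then the next iterate is (x, y, z)₁ = (1.2500, -4.6667, 10.2500).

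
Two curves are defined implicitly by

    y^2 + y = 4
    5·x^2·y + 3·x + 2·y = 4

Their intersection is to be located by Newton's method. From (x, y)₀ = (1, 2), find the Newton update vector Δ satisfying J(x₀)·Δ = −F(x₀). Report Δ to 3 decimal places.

(-0.443, -0.400)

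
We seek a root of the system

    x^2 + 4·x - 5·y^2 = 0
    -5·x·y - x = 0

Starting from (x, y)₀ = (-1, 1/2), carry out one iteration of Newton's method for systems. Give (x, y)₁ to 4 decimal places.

(-1.5000, -0.5500)

At (-1, 1/2): F = (-4.2500, 3.5000).
Jacobian J = [[2·x + 4, -10·y], [-5·y - 1, -5·x]].
At the point, J = [[2.0000, -5.0000], [-3.5000, 5.0000]] (det J = -7.5000).
Solving J·Δ = −F gives Δ = (-0.5000, -1.0500).
Then the next iterate is (x, y)₁ = (-1.5000, -0.5500).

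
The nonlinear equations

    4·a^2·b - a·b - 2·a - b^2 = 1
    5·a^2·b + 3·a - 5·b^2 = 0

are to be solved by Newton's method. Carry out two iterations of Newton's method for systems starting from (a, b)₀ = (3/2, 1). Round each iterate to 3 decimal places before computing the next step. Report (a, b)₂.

(1.121, 1.605)

At (3/2, 1): F = (2.500, 10.750).
Jacobian J = [[8·a·b - b - 2, 4·a^2 - a - 2·b], [10·a·b + 3, 5·a^2 - 10·b]].
At the point, J = [[9.000, 5.500], [18.000, 1.250]] (det J = -87.750).
Solving J·Δ = −F gives Δ = (-0.638, 0.590).
Then the next iterate is (a, b)₁ = (0.862, 1.590).
Round to (0.862, 1.590) and repeat: F = (-1.89692, -4.14730), J = [[7.37464, -1.06982], [16.70580, -12.18478]].
Δ = (0.259, 0.015), so (a, b)₂ = (1.121, 1.605).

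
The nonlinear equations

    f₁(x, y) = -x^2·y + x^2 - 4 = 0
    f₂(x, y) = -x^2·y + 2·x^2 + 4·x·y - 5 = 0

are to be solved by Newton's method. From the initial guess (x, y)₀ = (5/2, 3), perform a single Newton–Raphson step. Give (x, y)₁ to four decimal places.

(-6.3500, 14.5200)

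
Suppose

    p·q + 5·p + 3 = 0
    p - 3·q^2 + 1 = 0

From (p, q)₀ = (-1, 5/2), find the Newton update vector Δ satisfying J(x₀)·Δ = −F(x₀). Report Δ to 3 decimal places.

(0.437, -1.221)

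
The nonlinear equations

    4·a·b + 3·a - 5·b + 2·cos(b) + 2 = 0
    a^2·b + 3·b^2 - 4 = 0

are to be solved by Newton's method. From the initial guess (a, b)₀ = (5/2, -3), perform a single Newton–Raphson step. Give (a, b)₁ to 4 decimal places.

(2.1462, -2.1867)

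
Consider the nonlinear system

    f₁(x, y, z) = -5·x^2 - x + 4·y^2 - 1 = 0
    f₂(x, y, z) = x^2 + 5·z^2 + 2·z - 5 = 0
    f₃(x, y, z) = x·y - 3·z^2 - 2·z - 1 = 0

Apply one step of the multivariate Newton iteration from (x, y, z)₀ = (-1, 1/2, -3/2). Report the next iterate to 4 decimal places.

At (-1, 1/2, -3/2): F = (-4.0000, 4.2500, -5.2500).
Jacobian J = [[-10·x - 1, 8·y, 0], [2·x, 0, 10·z + 2], [y, x, -6·z - 2]].
At the point, J = [[9.0000, 4.0000, 0.0000], [-2.0000, 0.0000, -13.0000], [0.5000, -1.0000, 7.0000]] (det J = -87.0000).
Solving J·Δ = −F gives Δ = (2.3678, -4.3276, -0.0374).
Then the next iterate is (x, y, z)₁ = (1.3678, -3.8276, -1.5374).

(1.3678, -3.8276, -1.5374)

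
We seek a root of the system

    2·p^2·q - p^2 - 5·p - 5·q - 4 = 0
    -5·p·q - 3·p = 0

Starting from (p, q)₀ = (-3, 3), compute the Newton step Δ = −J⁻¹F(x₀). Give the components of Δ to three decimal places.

At (-3, 3): F = (41.000, 54.000).
Jacobian J = [[4·p·q - 2·p - 5, 2·p^2 - 5], [-5·q - 3, -5·p]].
At the point, J = [[-35.000, 13.000], [-18.000, 15.000]] (det J = -291.000).
Solving J·Δ = −F gives Δ = (-0.299, -3.959).

(-0.299, -3.959)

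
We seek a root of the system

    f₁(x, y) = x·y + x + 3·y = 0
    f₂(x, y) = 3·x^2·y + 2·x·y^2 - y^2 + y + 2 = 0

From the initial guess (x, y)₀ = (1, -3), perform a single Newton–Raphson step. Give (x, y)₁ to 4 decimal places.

(-5.5000, -3.5000)

At (1, -3): F = (-11.0000, -1.0000).
Jacobian J = [[y + 1, x + 3], [6·x·y + 2·y^2, 3·x^2 + 4·x·y - 2·y + 1]].
At the point, J = [[-2.0000, 4.0000], [0.0000, -2.0000]] (det J = 4.0000).
Solving J·Δ = −F gives Δ = (-6.5000, -0.5000).
Then the next iterate is (x, y)₁ = (-5.5000, -3.5000).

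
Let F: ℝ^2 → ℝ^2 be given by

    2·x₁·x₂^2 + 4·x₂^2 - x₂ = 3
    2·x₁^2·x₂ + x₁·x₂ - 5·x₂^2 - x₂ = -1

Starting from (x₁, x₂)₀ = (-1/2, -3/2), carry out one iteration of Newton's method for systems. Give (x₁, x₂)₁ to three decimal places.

(-0.321, -0.894)

At (-1/2, -3/2): F = (5.250, -8.750).
Jacobian J = [[2·x₂^2, 4·x₁·x₂ + 8·x₂ - 1], [4·x₁·x₂ + x₂, 2·x₁^2 + x₁ - 10·x₂ - 1]].
At the point, J = [[4.500, -10.000], [1.500, 14.000]] (det J = 78.000).
Solving J·Δ = −F gives Δ = (0.179, 0.606).
Then the next iterate is (x₁, x₂)₁ = (-0.321, -0.894).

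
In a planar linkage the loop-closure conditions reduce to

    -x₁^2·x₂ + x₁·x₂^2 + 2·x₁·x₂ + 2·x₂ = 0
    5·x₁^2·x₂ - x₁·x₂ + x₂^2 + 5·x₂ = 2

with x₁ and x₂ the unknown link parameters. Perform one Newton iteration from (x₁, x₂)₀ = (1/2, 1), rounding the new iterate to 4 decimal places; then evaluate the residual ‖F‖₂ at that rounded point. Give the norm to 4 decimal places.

At (1/2, 1): F = (3.2500, 4.7500).
Jacobian J = [[-2·x₁·x₂ + x₂^2 + 2·x₂, -x₁^2 + 2·x₁·x₂ + 2·x₁ + 2], [10·x₁·x₂ - x₂, 5·x₁^2 - x₁ + 2·x₂ + 5]].
At the point, J = [[2.0000, 3.7500], [4.0000, 7.7500]] (det J = 0.5000).
Solving J·Δ = −F gives Δ = (-14.7500, 7.0000).
Then the next iterate is (x₁, x₂)₁ = (-14.2500, 8.0000).
Re-evaluating at (-14.2500, 8.0000): F = (-2748.5000, 8338.5000), so ‖F‖₂ = 8779.7970.

8779.7970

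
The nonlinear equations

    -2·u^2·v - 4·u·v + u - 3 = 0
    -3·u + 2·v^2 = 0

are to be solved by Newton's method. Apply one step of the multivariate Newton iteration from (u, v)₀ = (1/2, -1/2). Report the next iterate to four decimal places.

(0.5000, -1.0000)

At (1/2, -1/2): F = (-1.2500, -1.0000).
Jacobian J = [[-4·u·v - 4·v + 1, -2·u^2 - 4·u], [-3, 4·v]].
At the point, J = [[4.0000, -2.5000], [-3.0000, -2.0000]] (det J = -15.5000).
Solving J·Δ = −F gives Δ = (0.0000, -0.5000).
Then the next iterate is (u, v)₁ = (0.5000, -1.0000).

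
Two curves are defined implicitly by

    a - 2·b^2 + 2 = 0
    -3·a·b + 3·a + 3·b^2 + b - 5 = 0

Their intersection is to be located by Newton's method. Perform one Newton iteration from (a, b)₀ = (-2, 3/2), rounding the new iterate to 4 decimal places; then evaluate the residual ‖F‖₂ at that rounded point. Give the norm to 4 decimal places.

At (-2, 3/2): F = (-4.5000, 6.2500).
Jacobian J = [[1, -4·b], [-3·b + 3, -3·a + 6·b + 1]].
At the point, J = [[1.0000, -6.0000], [-1.5000, 16.0000]] (det J = 7.0000).
Solving J·Δ = −F gives Δ = (4.9286, 0.0714).
Then the next iterate is (a, b)₁ = (2.9286, 1.5714).
Re-evaluating at (2.9286, 1.5714): F = (-0.009996, -1.040912), so ‖F‖₂ = 1.0410.

1.0410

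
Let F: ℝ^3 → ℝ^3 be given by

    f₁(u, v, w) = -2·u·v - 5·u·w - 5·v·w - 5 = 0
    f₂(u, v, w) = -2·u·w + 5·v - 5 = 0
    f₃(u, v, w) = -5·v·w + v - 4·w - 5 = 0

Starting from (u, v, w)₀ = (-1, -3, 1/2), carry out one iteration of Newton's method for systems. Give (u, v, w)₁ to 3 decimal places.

At (-1, -3, 1/2): F = (-1.000, -19.000, -2.500).
Jacobian J = [[-2·v - 5·w, -2·u - 5·w, -5·u - 5·v], [-2·w, 5, -2·u], [0, -5·w + 1, -5·v - 4]].
At the point, J = [[3.500, -0.500, 20.000], [-1.000, 5.000, 2.000], [0.000, -1.500, 11.000]] (det J = 227.500).
Solving J·Δ = −F gives Δ = (-2.901, 2.967, 0.632).
Then the next iterate is (u, v, w)₁ = (-3.901, -0.033, 1.132).

(-3.901, -0.033, 1.132)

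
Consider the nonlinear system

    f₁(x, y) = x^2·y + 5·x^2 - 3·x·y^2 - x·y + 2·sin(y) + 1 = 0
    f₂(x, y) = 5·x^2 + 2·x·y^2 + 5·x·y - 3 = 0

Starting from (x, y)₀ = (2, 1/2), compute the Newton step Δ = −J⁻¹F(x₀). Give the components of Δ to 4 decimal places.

At (2, 1/2): F = (21.458851, 23.0000).
Jacobian J = [[2·x·y + 10·x - 3·y^2 - y, x^2 - 6·x·y - x + 2·cos(y)], [10·x + 2·y^2 + 5·y, 4·x·y + 5·x]].
At the point, J = [[20.7500, -2.244835], [23.0000, 14.0000]] (det J = 342.131202).
Solving J·Δ = −F gives Δ = (-1.0290, 0.0477).

(-1.0290, 0.0477)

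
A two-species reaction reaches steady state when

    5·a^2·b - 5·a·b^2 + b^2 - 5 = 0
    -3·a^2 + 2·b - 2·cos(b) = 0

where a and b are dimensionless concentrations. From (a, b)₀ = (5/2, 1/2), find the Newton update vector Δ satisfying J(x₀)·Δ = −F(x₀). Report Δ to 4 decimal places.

(-1.2386, 0.3131)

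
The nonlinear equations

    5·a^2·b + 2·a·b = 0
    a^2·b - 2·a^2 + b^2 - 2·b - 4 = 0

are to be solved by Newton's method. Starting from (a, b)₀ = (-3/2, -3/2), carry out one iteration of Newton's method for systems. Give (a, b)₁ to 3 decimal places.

At (-3/2, -3/2): F = (-12.375, -6.625).
Jacobian J = [[10·a·b + 2·b, 5·a^2 + 2·a], [2·a·b - 4·a, a^2 + 2·b - 2]].
At the point, J = [[19.500, 8.250], [10.500, -2.750]] (det J = -140.250).
Solving J·Δ = −F gives Δ = (0.632, 0.005).
Then the next iterate is (a, b)₁ = (-0.868, -1.495).

(-0.868, -1.495)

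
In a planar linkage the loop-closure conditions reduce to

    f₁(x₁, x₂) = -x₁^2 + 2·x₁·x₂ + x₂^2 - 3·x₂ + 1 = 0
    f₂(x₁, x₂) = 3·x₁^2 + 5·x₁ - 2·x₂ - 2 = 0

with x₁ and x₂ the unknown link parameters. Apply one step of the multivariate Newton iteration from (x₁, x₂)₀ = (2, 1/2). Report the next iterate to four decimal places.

At (2, 1/2): F = (-2.2500, 19.0000).
Jacobian J = [[-2·x₁ + 2·x₂, 2·x₁ + 2·x₂ - 3], [6·x₁ + 5, -2]].
At the point, J = [[-3.0000, 2.0000], [17.0000, -2.0000]] (det J = -28.0000).
Solving J·Δ = −F gives Δ = (-1.1964, -0.6696).
Then the next iterate is (x₁, x₂)₁ = (0.8036, -0.1696).

(0.8036, -0.1696)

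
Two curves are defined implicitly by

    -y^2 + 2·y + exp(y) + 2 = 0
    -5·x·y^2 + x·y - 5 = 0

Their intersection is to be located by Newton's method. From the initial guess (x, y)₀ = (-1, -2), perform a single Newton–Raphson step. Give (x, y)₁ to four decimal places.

(-1.1397, -1.0441)

At (-1, -2): F = (-5.864665, 17.0000).
Jacobian J = [[0, -2·y + exp(y) + 2], [-5·y^2 + y, -10·x·y + x]].
At the point, J = [[0.0000, 6.135335], [-22.0000, -21.0000]] (det J = 134.977376).
Solving J·Δ = −F gives Δ = (-0.1397, 0.9559).
Then the next iterate is (x, y)₁ = (-1.1397, -1.0441).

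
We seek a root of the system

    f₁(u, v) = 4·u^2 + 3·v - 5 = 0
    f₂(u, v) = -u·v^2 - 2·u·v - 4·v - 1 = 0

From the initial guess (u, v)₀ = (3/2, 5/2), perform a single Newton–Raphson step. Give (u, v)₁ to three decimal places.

(0.907, 1.037)

At (3/2, 5/2): F = (11.500, -27.875).
Jacobian J = [[8·u, 3], [-v^2 - 2·v, -2·u·v - 2·u - 4]].
At the point, J = [[12.000, 3.000], [-11.250, -14.500]] (det J = -140.250).
Solving J·Δ = −F gives Δ = (-0.593, -1.463).
Then the next iterate is (u, v)₁ = (0.907, 1.037).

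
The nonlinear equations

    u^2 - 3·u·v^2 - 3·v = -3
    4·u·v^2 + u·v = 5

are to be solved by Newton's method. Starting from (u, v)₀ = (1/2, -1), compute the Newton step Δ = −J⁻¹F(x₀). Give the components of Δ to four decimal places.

At (1/2, -1): F = (4.7500, -3.5000).
Jacobian J = [[2·u - 3·v^2, -6·u·v - 3], [4·v^2 + v, 8·u·v + u]].
At the point, J = [[-2.0000, 0.0000], [3.0000, -3.5000]] (det J = 7.0000).
Solving J·Δ = −F gives Δ = (2.3750, 1.0357).

(2.3750, 1.0357)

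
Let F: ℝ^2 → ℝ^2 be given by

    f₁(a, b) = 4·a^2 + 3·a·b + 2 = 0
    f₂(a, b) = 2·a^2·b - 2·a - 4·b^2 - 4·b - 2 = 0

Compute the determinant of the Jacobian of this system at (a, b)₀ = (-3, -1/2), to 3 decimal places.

J = [[8·a + 3·b, 3·a], [4·a·b - 2, 2·a^2 - 8·b - 4]].
At the point, J = [[-25.500, -9.000], [4.000, 18.000]].
det J = -423.000.

-423.000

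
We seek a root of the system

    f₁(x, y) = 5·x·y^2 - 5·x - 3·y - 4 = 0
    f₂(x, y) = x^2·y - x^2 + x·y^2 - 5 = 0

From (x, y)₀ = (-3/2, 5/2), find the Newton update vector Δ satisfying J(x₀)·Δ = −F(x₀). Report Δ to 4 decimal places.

(-2.6653, -2.9837)

At (-3/2, 5/2): F = (-50.8750, -11.0000).
Jacobian J = [[5·y^2 - 5, 10·x·y - 3], [2·x·y - 2·x + y^2, x^2 + 2·x·y]].
At the point, J = [[26.2500, -40.5000], [1.7500, -5.2500]] (det J = -66.9375).
Solving J·Δ = −F gives Δ = (-2.6653, -2.9837).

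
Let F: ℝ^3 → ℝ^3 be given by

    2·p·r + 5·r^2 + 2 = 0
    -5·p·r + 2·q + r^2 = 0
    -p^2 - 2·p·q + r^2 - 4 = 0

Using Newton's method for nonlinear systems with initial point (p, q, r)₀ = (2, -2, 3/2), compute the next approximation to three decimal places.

(0.484, -2.018, 0.726)

At (2, -2, 3/2): F = (19.250, -16.750, 2.250).
Jacobian J = [[2·r, 0, 2·p + 10·r], [-5·r, 2, -5·p + 2·r], [-2·p - 2·q, -2·p, 2·r]].
At the point, J = [[3.000, 0.000, 19.000], [-7.500, 2.000, -7.000], [0.000, -4.000, 3.000]] (det J = 504.000).
Solving J·Δ = −F gives Δ = (-1.516, -0.018, -0.774).
Then the next iterate is (p, q, r)₁ = (0.484, -2.018, 0.726).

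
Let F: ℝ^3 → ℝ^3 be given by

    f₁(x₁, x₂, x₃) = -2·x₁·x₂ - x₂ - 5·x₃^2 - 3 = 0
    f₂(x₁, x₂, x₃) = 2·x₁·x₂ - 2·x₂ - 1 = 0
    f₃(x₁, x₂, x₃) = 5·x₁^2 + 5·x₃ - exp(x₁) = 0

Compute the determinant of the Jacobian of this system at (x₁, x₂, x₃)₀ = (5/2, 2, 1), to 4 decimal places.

J = [[-2·x₂, -2·x₁ - 1, -10·x₃], [2·x₂, 2·x₁ - 2, 0], [10·x₁ - exp(x₁), 0, 5]].
At the point, J = [[-4.0000, -6.0000, -10.0000], [4.0000, 3.0000, 0.0000], [12.817506, 0.0000, 5.0000]].
det J = 444.5252.

444.5252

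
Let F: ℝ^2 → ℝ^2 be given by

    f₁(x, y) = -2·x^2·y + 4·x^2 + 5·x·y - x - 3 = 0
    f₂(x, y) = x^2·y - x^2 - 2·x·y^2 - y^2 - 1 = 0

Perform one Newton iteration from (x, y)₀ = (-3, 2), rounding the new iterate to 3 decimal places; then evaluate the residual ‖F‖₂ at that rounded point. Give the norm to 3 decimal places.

At (-3, 2): F = (-30.000, 28.000).
Jacobian J = [[-4·x·y + 8·x + 5·y - 1, -2·x^2 + 5·x], [2·x·y - 2·x - 2·y^2, x^2 - 4·x·y - 2·y]].
At the point, J = [[9.000, -33.000], [-14.000, 29.000]] (det J = -201.000).
Solving J·Δ = −F gives Δ = (0.269, -0.836).
Then the next iterate is (x, y)₁ = (-2.731, 1.164).
Re-evaluating at (-2.731, 1.164): F = (-3.69304, 6.26872), so ‖F‖₂ = 7.276.

7.276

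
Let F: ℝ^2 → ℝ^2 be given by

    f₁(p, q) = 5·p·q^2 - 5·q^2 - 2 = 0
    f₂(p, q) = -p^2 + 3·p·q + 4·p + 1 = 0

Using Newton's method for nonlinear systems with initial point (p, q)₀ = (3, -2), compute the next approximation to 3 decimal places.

(1.443, -1.829)

At (3, -2): F = (38.000, -14.000).
Jacobian J = [[5·q^2, 10·p·q - 10·q], [-2·p + 3·q + 4, 3·p]].
At the point, J = [[20.000, -40.000], [-8.000, 9.000]] (det J = -140.000).
Solving J·Δ = −F gives Δ = (-1.557, 0.171).
Then the next iterate is (p, q)₁ = (1.443, -1.829).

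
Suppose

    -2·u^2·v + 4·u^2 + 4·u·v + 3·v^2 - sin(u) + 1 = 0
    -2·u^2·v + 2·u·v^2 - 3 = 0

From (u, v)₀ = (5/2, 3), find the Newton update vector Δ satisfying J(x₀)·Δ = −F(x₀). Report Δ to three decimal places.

(-3.047, -2.346)

At (5/2, 3): F = (44.90153, 4.500).
Jacobian J = [[-4·u·v + 8·u + 4·v - cos(u), -2·u^2 + 4·u + 6·v], [-4·u·v + 2·v^2, -2·u^2 + 4·u·v]].
At the point, J = [[2.80114, 15.500], [-12.000, 17.500]] (det J = 235.02001).
Solving J·Δ = −F gives Δ = (-3.047, -2.346).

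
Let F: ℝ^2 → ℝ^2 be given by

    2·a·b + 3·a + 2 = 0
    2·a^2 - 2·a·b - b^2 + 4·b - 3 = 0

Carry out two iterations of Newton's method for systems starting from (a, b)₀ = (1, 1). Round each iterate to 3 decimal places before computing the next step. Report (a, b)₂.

At (1, 1): F = (7.000, 0.000).
Jacobian J = [[2·b + 3, 2·a], [4·a - 2·b, -2·a - 2·b + 4]].
At the point, J = [[5.000, 2.000], [2.000, 0.000]] (det J = -4.000).
Solving J·Δ = −F gives Δ = (0.000, -3.500).
Then the next iterate is (a, b)₁ = (1.000, -2.500).
Round to (1.000, -2.500) and repeat: F = (0.000, -12.250), J = [[-2.000, 2.000], [9.000, 7.000]].
Δ = (0.766, 0.766), so (a, b)₂ = (1.766, -1.734).

(1.766, -1.734)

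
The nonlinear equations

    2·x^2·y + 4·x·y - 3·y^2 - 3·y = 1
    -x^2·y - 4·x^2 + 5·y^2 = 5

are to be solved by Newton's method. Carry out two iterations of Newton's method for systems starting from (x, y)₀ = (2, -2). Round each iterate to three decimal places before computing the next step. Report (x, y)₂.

(0.385, -1.031)

At (2, -2): F = (-39.000, 7.000).
Jacobian J = [[4·x·y + 4·y, 2·x^2 + 4·x - 6·y - 3], [-2·x·y - 8·x, -x^2 + 10·y]].
At the point, J = [[-24.000, 25.000], [-8.000, -24.000]] (det J = 776.000).
Solving J·Δ = −F gives Δ = (-0.981, 0.619).
Then the next iterate is (x, y)₁ = (1.019, -1.381).
Round to (1.019, -1.381) and repeat: F = (-11.07539, 1.81634), J = [[-11.15296, 11.43872], [-5.33752, -14.84836]].
Δ = (-0.634, 0.350), so (x, y)₂ = (0.385, -1.031).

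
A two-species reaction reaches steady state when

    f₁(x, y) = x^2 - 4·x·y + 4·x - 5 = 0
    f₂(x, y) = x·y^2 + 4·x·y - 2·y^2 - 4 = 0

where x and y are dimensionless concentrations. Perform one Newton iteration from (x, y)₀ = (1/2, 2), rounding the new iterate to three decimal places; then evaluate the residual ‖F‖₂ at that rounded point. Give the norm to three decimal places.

6.917

At (1/2, 2): F = (-6.750, -6.000).
Jacobian J = [[2·x - 4·y + 4, -4·x], [y^2 + 4·y, 2·x·y + 4·x - 4·y]].
At the point, J = [[-3.000, -2.000], [12.000, -4.000]] (det J = 36.000).
Solving J·Δ = −F gives Δ = (-0.417, -2.750).
Then the next iterate is (x, y)₁ = (0.083, -0.750).
Re-evaluating at (0.083, -0.750): F = (-4.41211, -5.32731), so ‖F‖₂ = 6.917.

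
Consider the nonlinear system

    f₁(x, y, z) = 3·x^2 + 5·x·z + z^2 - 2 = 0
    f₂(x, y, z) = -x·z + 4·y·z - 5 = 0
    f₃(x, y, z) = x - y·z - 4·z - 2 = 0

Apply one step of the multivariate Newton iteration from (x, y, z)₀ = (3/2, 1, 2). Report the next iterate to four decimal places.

(1.6895, 1.7906, -0.3783)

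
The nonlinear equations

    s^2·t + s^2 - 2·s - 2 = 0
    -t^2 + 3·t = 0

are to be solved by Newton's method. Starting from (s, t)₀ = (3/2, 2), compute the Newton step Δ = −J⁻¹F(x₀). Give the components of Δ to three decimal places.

(-0.893, 2.000)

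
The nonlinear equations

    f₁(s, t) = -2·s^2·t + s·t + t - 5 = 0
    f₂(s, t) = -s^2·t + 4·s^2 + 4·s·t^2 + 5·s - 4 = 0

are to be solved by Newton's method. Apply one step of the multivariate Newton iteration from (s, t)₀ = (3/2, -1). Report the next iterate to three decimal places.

(5.124, 6.559)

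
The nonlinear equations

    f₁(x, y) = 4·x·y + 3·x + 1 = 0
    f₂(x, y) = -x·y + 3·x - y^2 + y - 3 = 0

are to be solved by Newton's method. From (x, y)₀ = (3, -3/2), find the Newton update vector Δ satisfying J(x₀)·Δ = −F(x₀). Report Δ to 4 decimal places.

(-1.5614, 0.2763)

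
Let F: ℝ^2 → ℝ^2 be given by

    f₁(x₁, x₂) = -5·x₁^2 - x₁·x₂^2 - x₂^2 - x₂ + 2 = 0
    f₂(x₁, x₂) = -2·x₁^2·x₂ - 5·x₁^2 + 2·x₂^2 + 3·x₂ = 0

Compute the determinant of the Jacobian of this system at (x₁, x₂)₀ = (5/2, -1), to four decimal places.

J = [[-10·x₁ - x₂^2, -2·x₁·x₂ - 2·x₂ - 1], [-4·x₁·x₂ - 10·x₁, -2·x₁^2 + 4·x₂ + 3]].
At the point, J = [[-26.0000, 6.0000], [-15.0000, -13.5000]].
det J = 441.0000.

441.0000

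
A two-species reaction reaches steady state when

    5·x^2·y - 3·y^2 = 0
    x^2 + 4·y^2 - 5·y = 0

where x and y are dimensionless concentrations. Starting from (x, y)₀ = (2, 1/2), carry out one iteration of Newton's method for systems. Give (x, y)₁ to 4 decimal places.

(1.3365, 0.3462)

At (2, 1/2): F = (9.2500, 2.5000).
Jacobian J = [[10·x·y, 5·x^2 - 6·y], [2·x, 8·y - 5]].
At the point, J = [[10.0000, 17.0000], [4.0000, -1.0000]] (det J = -78.0000).
Solving J·Δ = −F gives Δ = (-0.6635, -0.1538).
Then the next iterate is (x, y)₁ = (1.3365, 0.3462).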